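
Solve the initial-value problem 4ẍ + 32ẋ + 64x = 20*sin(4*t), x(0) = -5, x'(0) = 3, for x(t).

Divide through by 4: x'' + 8x' + 16x = 5*sin(4*t).
Characteristic equation r² + 8r + 16 = 0 has discriminant (8)² - 4·(16) = 0, so r = -4 is a repeated root.
Hence x_h = (C1 + C2*t)*exp(-4*t).
Try x_p = A*cos(4*t) + B*sin(4*t). Substituting and equating the coefficients of cos(4t) and sin(4t) gives A = -5/32, B = 0, so x_p = -5*cos(4*t)/32.
General solution: x = -5*cos(4*t)/32 + C1*exp(-4*t) + C2*t*exp(-4*t).
Apply the initial conditions: x(0) = -5/32 + C1 = -5 and x'(0) = C2 - 4*C1 = 3. Solving gives C1 = -155/32, C2 = -131/8.

x = -155*exp(-4*t)/32 - 5*cos(4*t)/32 - 131*t*exp(-4*t)/8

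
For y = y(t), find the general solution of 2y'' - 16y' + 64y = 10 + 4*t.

Divide through by 2: y'' - 8y' + 32y = 5 + 2*t.
Characteristic equation r² - 8r + 32 = 0 has discriminant (-8)² - 4·(32) = -64 < 0, so r = 4 ± 4i.
Hence y_h = C1*cos(4*t)*exp(4*t) + C2*exp(4*t)*sin(4*t).
For the particular solution try y_p = A0 + A1*t. Substituting and matching coefficients of each power of t gives A0 = 11/64, A1 = 1/16, so y_p = 11/64 + t/16.

y = 11/64 + t/16 + C1*cos(4*t)*exp(4*t) + C2*exp(4*t)*sin(4*t)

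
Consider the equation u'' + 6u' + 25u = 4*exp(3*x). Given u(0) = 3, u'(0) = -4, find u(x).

u = exp(3*x)/13 + 38*cos(4*x)*exp(-3*x)/13 + 59*exp(-3*x)*sin(4*x)/52

Characteristic equation r² + 6r + 25 = 0 has discriminant (6)² - 4·(25) = -64 < 0, so r = -3 ± 4i.
Hence u_h = C1*cos(4*x)*exp(-3*x) + C2*exp(-3*x)*sin(4*x).
Try u_p = A*exp(3*x). Substituting into the equation and dividing by exp(3*x) gives A = 1/13, so u_p = exp(3*x)/13.
General solution: u = exp(3*x)/13 + C1*cos(4*x)*exp(-3*x) + C2*exp(-3*x)*sin(4*x).
Apply the initial conditions: u(0) = 1/13 + C1 = 3 and u'(0) = 3/13 - 3*C1 + 4*C2 = -4. Solving gives C1 = 38/13, C2 = 59/52.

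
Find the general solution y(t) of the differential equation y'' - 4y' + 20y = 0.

Characteristic equation r² - 4r + 20 = 0 has discriminant (-4)² - 4·(20) = -64 < 0, so r = 2 ± 4i.
Hence y_h = C1*cos(4*t)*exp(2*t) + C2*exp(2*t)*sin(4*t).

y = C1*cos(4*t)*exp(2*t) + C2*exp(2*t)*sin(4*t)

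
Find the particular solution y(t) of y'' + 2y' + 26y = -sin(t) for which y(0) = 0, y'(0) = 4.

y = -25*sin(t)/629 + 2*cos(t)/629 - 2*cos(5*t)*exp(-t)/629 + 2539*exp(-t)*sin(5*t)/3145

Characteristic equation r² + 2r + 26 = 0 has discriminant (2)² - 4·(26) = -100 < 0, so r = -1 ± 5i.
Hence y_h = C1*cos(5*t)*exp(-t) + C2*exp(-t)*sin(5*t).
Try y_p = A*cos(t) + B*sin(t). Substituting and equating the coefficients of cos(t) and sin(t) gives A = 2/629, B = -25/629, so y_p = -25*sin(t)/629 + 2*cos(t)/629.
General solution: y = -25*sin(t)/629 + 2*cos(t)/629 + C1*cos(5*t)*exp(-t) + C2*exp(-t)*sin(5*t).
Apply the initial conditions: y(0) = 2/629 + C1 = 0 and y'(0) = -25/629 - C1 + 5*C2 = 4. Solving gives C1 = -2/629, C2 = 2539/3145.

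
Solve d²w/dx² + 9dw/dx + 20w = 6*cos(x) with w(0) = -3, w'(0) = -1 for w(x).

w = -296*exp(-4*x)/17 + 27*sin(x)/221 + 57*cos(x)/221 + 184*exp(-5*x)/13

Characteristic equation r² + 9r + 20 = 0 factors as (r + 4)(r + 5) = 0, so r = -4, -5.
Hence w_h = C1*exp(-4*x) + C2*exp(-5*x).
Try w_p = A*cos(x) + B*sin(x). Substituting and equating the coefficients of cos(x) and sin(x) gives A = 57/221, B = 27/221, so w_p = 27*sin(x)/221 + 57*cos(x)/221.
General solution: w = 27*sin(x)/221 + 57*cos(x)/221 + C1*exp(-4*x) + C2*exp(-5*x).
Apply the initial conditions: w(0) = 57/221 + C1 + C2 = -3 and w'(0) = 27/221 - 5*C2 - 4*C1 = -1. Solving gives C1 = -296/17, C2 = 184/13.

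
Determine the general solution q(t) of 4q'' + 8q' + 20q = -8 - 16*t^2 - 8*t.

q = -22/125 - 4*t**2/5 + 6*t/25 + C1*cos(2*t)*exp(-t) + C2*exp(-t)*sin(2*t)

Divide through by 4: q'' + 2q' + 5q = -2 - 4*t^2 - 2*t.
Characteristic equation r² + 2r + 5 = 0 has discriminant (2)² - 4·(5) = -16 < 0, so r = -1 ± 2i.
Hence q_h = C1*cos(2*t)*exp(-t) + C2*exp(-t)*sin(2*t).
For the particular solution try q_p = A0 + A1*t + A2*t^2. Substituting and matching coefficients of each power of t gives A0 = -22/125, A1 = 6/25, A2 = -4/5, so q_p = -22/125 - 4*t^2/5 + 6*t/25.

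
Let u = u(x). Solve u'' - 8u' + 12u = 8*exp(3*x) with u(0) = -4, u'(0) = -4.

u = -3*exp(2*x) - 8*exp(3*x)/3 + 5*exp(6*x)/3

Characteristic equation r² - 8r + 12 = 0 factors as (r - 6)(r - 2) = 0, so r = 6, 2.
Hence u_h = C1*exp(6*x) + C2*exp(2*x).
Try u_p = A*exp(3*x). Substituting into the equation and dividing by exp(3*x) gives A = -8/3, so u_p = -8*exp(3*x)/3.
General solution: u = -8*exp(3*x)/3 + C1*exp(6*x) + C2*exp(2*x).
Apply the initial conditions: u(0) = -8/3 + C1 + C2 = -4 and u'(0) = -8 + 2*C2 + 6*C1 = -4. Solving gives C1 = 5/3, C2 = -3.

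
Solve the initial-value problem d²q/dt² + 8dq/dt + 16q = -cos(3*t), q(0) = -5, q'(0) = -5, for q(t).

q = -3118*exp(-4*t)/625 - 24*sin(3*t)/625 - 7*cos(3*t)/625 - 621*t*exp(-4*t)/25

Characteristic equation r² + 8r + 16 = 0 has discriminant (8)² - 4·(16) = 0, so r = -4 is a repeated root.
Hence q_h = (C1 + C2*t)*exp(-4*t).
Try q_p = A*cos(3*t) + B*sin(3*t). Substituting and equating the coefficients of cos(3t) and sin(3t) gives A = -7/625, B = -24/625, so q_p = -24*sin(3*t)/625 - 7*cos(3*t)/625.
General solution: q = -24*sin(3*t)/625 - 7*cos(3*t)/625 + C1*exp(-4*t) + C2*t*exp(-4*t).
Apply the initial conditions: q(0) = -7/625 + C1 = -5 and q'(0) = -72/625 + C2 - 4*C1 = -5. Solving gives C1 = -3118/625, C2 = -621/25.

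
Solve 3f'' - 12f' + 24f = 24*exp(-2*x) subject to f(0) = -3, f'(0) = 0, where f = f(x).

Divide through by 3: f'' - 4f' + 8f = 8*exp(-2*x).
Characteristic equation r² - 4r + 8 = 0 has discriminant (-4)² - 4·(8) = -16 < 0, so r = 2 ± 2i.
Hence f_h = C1*cos(2*x)*exp(2*x) + C2*exp(2*x)*sin(2*x).
Try f_p = A*exp(-2*x). Substituting into the equation and dividing by exp(-2*x) gives A = 2/5, so f_p = 2*exp(-2*x)/5.
General solution: f = 2*exp(-2*x)/5 + C1*cos(2*x)*exp(2*x) + C2*exp(2*x)*sin(2*x).
Apply the initial conditions: f(0) = 2/5 + C1 = -3 and f'(0) = -4/5 + 2*C1 + 2*C2 = 0. Solving gives C1 = -17/5, C2 = 19/5.

f = 2*exp(-2*x)/5 - 17*cos(2*x)*exp(2*x)/5 + 19*exp(2*x)*sin(2*x)/5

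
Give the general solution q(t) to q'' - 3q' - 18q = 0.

q = C1*exp(-3*t) + C2*exp(6*t)

Characteristic equation r² - 3r - 18 = 0 factors as (r + 3)(r - 6) = 0, so r = -3, 6.
Hence q_h = C1*exp(-3*t) + C2*exp(6*t).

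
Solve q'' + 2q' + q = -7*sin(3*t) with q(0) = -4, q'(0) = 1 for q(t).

Characteristic equation r² + 2r + 1 = 0 has discriminant (2)² - 4·(1) = 0, so r = -1 is a repeated root.
Hence q_h = (C1 + C2*t)*exp(-t).
Try q_p = A*cos(3*t) + B*sin(3*t). Substituting and equating the coefficients of cos(3t) and sin(3t) gives A = 21/50, B = 14/25, so q_p = 14*sin(3*t)/25 + 21*cos(3*t)/50.
General solution: q = 14*sin(3*t)/25 + 21*cos(3*t)/50 + C1*exp(-t) + C2*t*exp(-t).
Apply the initial conditions: q(0) = 21/50 + C1 = -4 and q'(0) = 42/25 + C2 - C1 = 1. Solving gives C1 = -221/50, C2 = -51/10.

q = -221*exp(-t)/50 + 14*sin(3*t)/25 + 21*cos(3*t)/50 - 51*t*exp(-t)/10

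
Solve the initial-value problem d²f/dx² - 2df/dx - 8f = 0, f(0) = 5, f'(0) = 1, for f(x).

f = 11*exp(4*x)/6 + 19*exp(-2*x)/6

Characteristic equation r² - 2r - 8 = 0 factors as (r - 4)(r + 2) = 0, so r = 4, -2.
Hence f_h = C1*exp(4*x) + C2*exp(-2*x).
Apply the initial conditions: f(0) = C1 + C2 = 5 and f'(0) = -2*C2 + 4*C1 = 1. Solving gives C1 = 11/6, C2 = 19/6.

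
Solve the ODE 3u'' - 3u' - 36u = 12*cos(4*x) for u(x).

u = -7*cos(4*x)/50 - sin(4*x)/50 + C1*exp(-3*x) + C2*exp(4*x)

Divide through by 3: u'' - u' - 12u = 4*cos(4*x).
Characteristic equation r² - r - 12 = 0 factors as (r + 3)(r - 4) = 0, so r = -3, 4.
Hence u_h = C1*exp(-3*x) + C2*exp(4*x).
Try u_p = A*cos(4*x) + B*sin(4*x). Substituting and equating the coefficients of cos(4x) and sin(4x) gives A = -7/50, B = -1/50, so u_p = -7*cos(4*x)/50 - sin(4*x)/50.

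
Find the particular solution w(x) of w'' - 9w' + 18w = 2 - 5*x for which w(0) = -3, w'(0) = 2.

Characteristic equation r² - 9r + 18 = 0 factors as (r - 6)(r - 3) = 0, so r = 6, 3.
Hence w_h = C1*exp(6*x) + C2*exp(3*x).
For the particular solution try w_p = A0 + A1*x. Substituting and matching coefficients of each power of x gives A0 = -1/36, A1 = -5/18, so w_p = -1/36 - 5*x/18.
General solution: w = -1/36 - 5*x/18 + C1*exp(6*x) + C2*exp(3*x).
Apply the initial conditions: w(0) = -1/36 + C1 + C2 = -3 and w'(0) = -5/18 + 3*C2 + 6*C1 = 2. Solving gives C1 = 403/108, C2 = -181/27.

w = -1/36 - 181*exp(3*x)/27 - 5*x/18 + 403*exp(6*x)/108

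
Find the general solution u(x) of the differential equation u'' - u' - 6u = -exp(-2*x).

Characteristic equation r² - r - 6 = 0 factors as (r - 3)(r + 2) = 0, so r = 3, -2.
Hence u_h = C1*exp(3*x) + C2*exp(-2*x).
Since exp(-2*x) solves the homogeneous equation (r = -2 is a root of multiplicity 1), multiply the trial by x. Try u_p = A*x*exp(-2*x). Substituting into the equation and dividing by exp(-2*x) gives A = 1/5, so u_p = x*exp(-2*x)/5.

u = C1*exp(3*x) + C2*exp(-2*x) + x*exp(-2*x)/5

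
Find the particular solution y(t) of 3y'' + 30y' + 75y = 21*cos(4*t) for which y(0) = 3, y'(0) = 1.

y = 63*cos(4*t)/1681 + 280*sin(4*t)/1681 + 4980*exp(-5*t)/1681 + 621*t*exp(-5*t)/41

Divide through by 3: y'' + 10y' + 25y = 7*cos(4*t).
Characteristic equation r² + 10r + 25 = 0 has discriminant (10)² - 4·(25) = 0, so r = -5 is a repeated root.
Hence y_h = (C1 + C2*t)*exp(-5*t).
Try y_p = A*cos(4*t) + B*sin(4*t). Substituting and equating the coefficients of cos(4t) and sin(4t) gives A = 63/1681, B = 280/1681, so y_p = 63*cos(4*t)/1681 + 280*sin(4*t)/1681.
General solution: y = 63*cos(4*t)/1681 + 280*sin(4*t)/1681 + C1*exp(-5*t) + C2*t*exp(-5*t).
Apply the initial conditions: y(0) = 63/1681 + C1 = 3 and y'(0) = 1120/1681 + C2 - 5*C1 = 1. Solving gives C1 = 4980/1681, C2 = 621/41.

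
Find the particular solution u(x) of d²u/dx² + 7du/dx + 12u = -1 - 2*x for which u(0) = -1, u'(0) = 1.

Characteristic equation r² + 7r + 12 = 0 factors as (r + 4)(r + 3) = 0, so r = -4, -3.
Hence u_h = C1*exp(-4*x) + C2*exp(-3*x).
For the particular solution try u_p = A0 + A1*x. Substituting and matching coefficients of each power of x gives A0 = 1/72, A1 = -1/6, so u_p = 1/72 - x/6.
General solution: u = 1/72 - x/6 + C1*exp(-4*x) + C2*exp(-3*x).
Apply the initial conditions: u(0) = 1/72 + C1 + C2 = -1 and u'(0) = -1/6 - 4*C1 - 3*C2 = 1. Solving gives C1 = 15/8, C2 = -26/9.

u = 1/72 - 26*exp(-3*x)/9 - x/6 + 15*exp(-4*x)/8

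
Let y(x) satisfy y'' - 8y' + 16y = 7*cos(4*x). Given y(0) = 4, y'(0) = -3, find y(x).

Characteristic equation r² - 8r + 16 = 0 has discriminant (-8)² - 4·(16) = 0, so r = 4 is a repeated root.
Hence y_h = (C1 + C2*x)*exp(4*x).
Try y_p = A*cos(4*x) + B*sin(4*x). Substituting and equating the coefficients of cos(4x) and sin(4x) gives A = 0, B = -7/32, so y_p = -7*sin(4*x)/32.
General solution: y = -7*sin(4*x)/32 + C1*exp(4*x) + C2*x*exp(4*x).
Apply the initial conditions: y(0) = C1 = 4 and y'(0) = -7/8 + C2 + 4*C1 = -3. Solving gives C1 = 4, C2 = -145/8.

y = 4*exp(4*x) - 7*sin(4*x)/32 - 145*x*exp(4*x)/8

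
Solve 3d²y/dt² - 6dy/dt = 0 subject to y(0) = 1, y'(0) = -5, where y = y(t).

Divide through by 3: y'' - 2y' = 0.
Characteristic equation r² - 2r = 0 factors as (r - 2)r = 0, so r = 2, 0.
Hence y_h = C1*exp(2*t) + C2.
Apply the initial conditions: y(0) = C1 + C2 = 1 and y'(0) = 2*C1 = -5. Solving gives C1 = -5/2, C2 = 7/2.

y = 7/2 - 5*exp(2*t)/2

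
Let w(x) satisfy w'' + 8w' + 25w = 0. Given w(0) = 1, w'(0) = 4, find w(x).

Characteristic equation r² + 8r + 25 = 0 has discriminant (8)² - 4·(25) = -36 < 0, so r = -4 ± 3i.
Hence w_h = C1*cos(3*x)*exp(-4*x) + C2*exp(-4*x)*sin(3*x).
Apply the initial conditions: w(0) = C1 = 1 and w'(0) = -4*C1 + 3*C2 = 4. Solving gives C1 = 1, C2 = 8/3.

w = cos(3*x)*exp(-4*x) + 8*exp(-4*x)*sin(3*x)/3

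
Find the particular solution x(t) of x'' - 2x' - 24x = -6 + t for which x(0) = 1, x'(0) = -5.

x = 73/288 - 71*exp(6*t)/360 - t/24 + 151*exp(-4*t)/160

Characteristic equation r² - 2r - 24 = 0 factors as (r + 4)(r - 6) = 0, so r = -4, 6.
Hence x_h = C1*exp(-4*t) + C2*exp(6*t).
For the particular solution try x_p = A0 + A1*t. Substituting and matching coefficients of each power of t gives A0 = 73/288, A1 = -1/24, so x_p = 73/288 - t/24.
General solution: x = 73/288 - t/24 + C1*exp(-4*t) + C2*exp(6*t).
Apply the initial conditions: x(0) = 73/288 + C1 + C2 = 1 and x'(0) = -1/24 - 4*C1 + 6*C2 = -5. Solving gives C1 = 151/160, C2 = -71/360.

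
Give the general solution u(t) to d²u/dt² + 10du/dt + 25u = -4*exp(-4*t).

u = -4*exp(-4*t) + C1*exp(-5*t) + C2*t*exp(-5*t)

Characteristic equation r² + 10r + 25 = 0 has discriminant (10)² - 4·(25) = 0, so r = -5 is a repeated root.
Hence u_h = (C1 + C2*t)*exp(-5*t).
Try u_p = A*exp(-4*t). Substituting into the equation and dividing by exp(-4*t) gives A = -4, so u_p = -4*exp(-4*t).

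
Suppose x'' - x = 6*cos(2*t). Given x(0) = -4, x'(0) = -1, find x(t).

Characteristic equation r² - 1 = 0 factors as (r - 1)(r + 1) = 0, so r = 1, -1.
Hence x_h = C1*exp(t) + C2*exp(-t).
Try x_p = A*cos(2*t) + B*sin(2*t). Substituting and equating the coefficients of cos(2t) and sin(2t) gives A = -6/5, B = 0, so x_p = -6*cos(2*t)/5.
General solution: x = -6*cos(2*t)/5 + C1*exp(t) + C2*exp(-t).
Apply the initial conditions: x(0) = -6/5 + C1 + C2 = -4 and x'(0) = C1 - C2 = -1. Solving gives C1 = -19/10, C2 = -9/10.

x = -19*exp(t)/10 - 9*exp(-t)/10 - 6*cos(2*t)/5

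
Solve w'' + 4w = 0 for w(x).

Characteristic equation r² + 4 = 0 has discriminant (0)² - 4·(4) = -16 < 0, so r = ± 2i.
Hence w_h = C1*cos(2*x) + C2*sin(2*x).

w = C1*cos(2*x) + C2*sin(2*x)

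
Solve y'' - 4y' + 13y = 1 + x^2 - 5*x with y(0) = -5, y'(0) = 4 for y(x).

Characteristic equation r² - 4r + 13 = 0 has discriminant (-4)² - 4·(13) = -36 < 0, so r = 2 ± 3i.
Hence y_h = C1*cos(3*x)*exp(2*x) + C2*exp(2*x)*sin(3*x).
For the particular solution try y_p = A0 + A1*x + A2*x^2. Substituting and matching coefficients of each power of x gives A0 = -85/2197, A1 = -57/169, A2 = 1/13, so y_p = -85/2197 - 57*x/169 + x^2/13.
General solution: y = -85/2197 - 57*x/169 + x^2/13 + C1*cos(3*x)*exp(2*x) + C2*exp(2*x)*sin(3*x).
Apply the initial conditions: y(0) = -85/2197 + C1 = -5 and y'(0) = -57/169 + 2*C1 + 3*C2 = 4. Solving gives C1 = -10900/2197, C2 = 10443/2197.

y = -85/2197 - 57*x/169 + x**2/13 - 10900*cos(3*x)*exp(2*x)/2197 + 10443*exp(2*x)*sin(3*x)/2197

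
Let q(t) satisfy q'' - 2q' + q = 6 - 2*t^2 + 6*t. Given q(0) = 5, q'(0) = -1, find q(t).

Characteristic equation r² - 2r + 1 = 0 has discriminant (-2)² - 4·(1) = 0, so r = 1 is a repeated root.
Hence q_h = (C1 + C2*t)*exp(t).
For the particular solution try q_p = A0 + A1*t + A2*t^2. Substituting and matching coefficients of each power of t gives A0 = 6, A1 = -2, A2 = -2, so q_p = 6 - 2*t - 2*t^2.
General solution: q = 6 - 2*t - 2*t^2 + C1*exp(t) + C2*t*exp(t).
Apply the initial conditions: q(0) = 6 + C1 = 5 and q'(0) = -2 + C1 + C2 = -1. Solving gives C1 = -1, C2 = 2.

q = 6 - exp(t) - 2*t - 2*t**2 + 2*t*exp(t)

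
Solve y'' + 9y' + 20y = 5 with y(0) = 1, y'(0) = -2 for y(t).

Characteristic equation r² + 9r + 20 = 0 factors as (r + 5)(r + 4) = 0, so r = -5, -4.
Hence y_h = C1*exp(-5*t) + C2*exp(-4*t).
For the particular solution try y_p = A0. Substituting and matching coefficients of each power of t gives A0 = 1/4, so y_p = 1/4.
General solution: y = 1/4 + C1*exp(-5*t) + C2*exp(-4*t).
Apply the initial conditions: y(0) = 1/4 + C1 + C2 = 1 and y'(0) = -5*C1 - 4*C2 = -2. Solving gives C1 = -1, C2 = 7/4.

y = 1/4 - exp(-5*t) + 7*exp(-4*t)/4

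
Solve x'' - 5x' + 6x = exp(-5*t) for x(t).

x = exp(-5*t)/56 + C1*exp(2*t) + C2*exp(3*t)

Characteristic equation r² - 5r + 6 = 0 factors as (r - 2)(r - 3) = 0, so r = 2, 3.
Hence x_h = C1*exp(2*t) + C2*exp(3*t).
Try x_p = A*exp(-5*t). Substituting into the equation and dividing by exp(-5*t) gives A = 1/56, so x_p = exp(-5*t)/56.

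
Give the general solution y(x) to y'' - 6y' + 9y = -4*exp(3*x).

y = C1*exp(3*x) - 2*x**2*exp(3*x) + C2*x*exp(3*x)

Characteristic equation r² - 6r + 9 = 0 has discriminant (-6)² - 4·(9) = 0, so r = 3 is a repeated root.
Hence y_h = (C1 + C2*x)*exp(3*x).
Since exp(3*x) solves the homogeneous equation (r = 3 is a root of multiplicity 2), multiply the trial by x^2. Try y_p = A*x^2*exp(3*x). Substituting into the equation and dividing by exp(3*x) gives A = -2, so y_p = -2*x^2*exp(3*x).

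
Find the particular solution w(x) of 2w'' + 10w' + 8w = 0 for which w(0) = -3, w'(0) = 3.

Divide through by 2: w'' + 5w' + 4w = 0.
Characteristic equation r² + 5r + 4 = 0 factors as (r + 4)(r + 1) = 0, so r = -4, -1.
Hence w_h = C1*exp(-4*x) + C2*exp(-x).
Apply the initial conditions: w(0) = C1 + C2 = -3 and w'(0) = -C2 - 4*C1 = 3. Solving gives C1 = 0, C2 = -3.

w = -3*exp(-x)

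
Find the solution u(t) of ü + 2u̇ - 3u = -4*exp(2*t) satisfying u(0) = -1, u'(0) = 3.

Characteristic equation r² + 2r - 3 = 0 factors as (r + 3)(r - 1) = 0, so r = -3, 1.
Hence u_h = C1*exp(-3*t) + C2*exp(t).
Try u_p = A*exp(2*t). Substituting into the equation and dividing by exp(2*t) gives A = -4/5, so u_p = -4*exp(2*t)/5.
General solution: u = -4*exp(2*t)/5 + C1*exp(-3*t) + C2*exp(t).
Apply the initial conditions: u(0) = -4/5 + C1 + C2 = -1 and u'(0) = -8/5 + C2 - 3*C1 = 3. Solving gives C1 = -6/5, C2 = 1.

u = -6*exp(-3*t)/5 - 4*exp(2*t)/5 + exp(t)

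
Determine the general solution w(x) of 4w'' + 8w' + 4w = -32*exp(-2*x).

Divide through by 4: w'' + 2w' + w = -8*exp(-2*x).
Characteristic equation r² + 2r + 1 = 0 has discriminant (2)² - 4·(1) = 0, so r = -1 is a repeated root.
Hence w_h = (C1 + C2*x)*exp(-x).
Try w_p = A*exp(-2*x). Substituting into the equation and dividing by exp(-2*x) gives A = -8, so w_p = -8*exp(-2*x).

w = -8*exp(-2*x) + C1*exp(-x) + C2*x*exp(-x)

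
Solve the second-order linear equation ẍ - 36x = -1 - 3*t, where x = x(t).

x = 1/36 + t/12 + C1*exp(6*t) + C2*exp(-6*t)

Characteristic equation r² - 36 = 0 factors as (r - 6)(r + 6) = 0, so r = 6, -6.
Hence x_h = C1*exp(6*t) + C2*exp(-6*t).
For the particular solution try x_p = A0 + A1*t. Substituting and matching coefficients of each power of t gives A0 = 1/36, A1 = 1/12, so x_p = 1/36 + t/12.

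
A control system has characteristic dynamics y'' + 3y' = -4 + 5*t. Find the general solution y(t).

y = C2 - 17*t/9 + 5*t**2/6 + C1*exp(-3*t)

Characteristic equation r² + 3r = 0 factors as (r + 3)r = 0, so r = -3, 0.
Hence y_h = C1*exp(-3*t) + C2.
Since 0 is a characteristic root (multiplicity 1), multiply the polynomial trial by t: try y_p = t*(A0 + A1*t). Substituting and matching coefficients of each power of t gives A0 = -17/9, A1 = 5/6, so y_p = -17*t/9 + 5*t^2/6.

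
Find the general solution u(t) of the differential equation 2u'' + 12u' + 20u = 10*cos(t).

u = 5*cos(t)/13 + 10*sin(t)/39 + C1*cos(t)*exp(-3*t) + C2*exp(-3*t)*sin(t)

Divide through by 2: u'' + 6u' + 10u = 5*cos(t).
Characteristic equation r² + 6r + 10 = 0 has discriminant (6)² - 4·(10) = -4 < 0, so r = -3 ± i.
Hence u_h = C1*cos(t)*exp(-3*t) + C2*exp(-3*t)*sin(t).
Try u_p = A*cos(t) + B*sin(t). Substituting and equating the coefficients of cos(t) and sin(t) gives A = 5/13, B = 10/39, so u_p = 5*cos(t)/13 + 10*sin(t)/39.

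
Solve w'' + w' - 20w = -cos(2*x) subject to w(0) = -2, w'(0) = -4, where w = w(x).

w = -121*exp(-5*x)/261 - 71*exp(4*x)/45 - sin(2*x)/290 + 6*cos(2*x)/145

Characteristic equation r² + r - 20 = 0 factors as (r + 5)(r - 4) = 0, so r = -5, 4.
Hence w_h = C1*exp(-5*x) + C2*exp(4*x).
Try w_p = A*cos(2*x) + B*sin(2*x). Substituting and equating the coefficients of cos(2x) and sin(2x) gives A = 6/145, B = -1/290, so w_p = -sin(2*x)/290 + 6*cos(2*x)/145.
General solution: w = -sin(2*x)/290 + 6*cos(2*x)/145 + C1*exp(-5*x) + C2*exp(4*x).
Apply the initial conditions: w(0) = 6/145 + C1 + C2 = -2 and w'(0) = -1/145 - 5*C1 + 4*C2 = -4. Solving gives C1 = -121/261, C2 = -71/45.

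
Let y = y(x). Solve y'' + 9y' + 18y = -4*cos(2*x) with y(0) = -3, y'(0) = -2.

Characteristic equation r² + 9r + 18 = 0 factors as (r + 3)(r + 6) = 0, so r = -3, -6.
Hence y_h = C1*exp(-3*x) + C2*exp(-6*x).
Try y_p = A*cos(2*x) + B*sin(2*x). Substituting and equating the coefficients of cos(2x) and sin(2x) gives A = -7/65, B = -9/65, so y_p = -9*sin(2*x)/65 - 7*cos(2*x)/65.
General solution: y = -9*sin(2*x)/65 - 7*cos(2*x)/65 + C1*exp(-3*x) + C2*exp(-6*x).
Apply the initial conditions: y(0) = -7/65 + C1 + C2 = -3 and y'(0) = -18/65 - 6*C2 - 3*C1 = -2. Solving gives C1 = -248/39, C2 = 52/15.

y = -248*exp(-3*x)/39 - 9*sin(2*x)/65 - 7*cos(2*x)/65 + 52*exp(-6*x)/15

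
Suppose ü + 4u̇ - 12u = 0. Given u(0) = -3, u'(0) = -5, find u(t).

u = -23*exp(2*t)/8 - exp(-6*t)/8

Characteristic equation r² + 4r - 12 = 0 factors as (r + 6)(r - 2) = 0, so r = -6, 2.
Hence u_h = C1*exp(-6*t) + C2*exp(2*t).
Apply the initial conditions: u(0) = C1 + C2 = -3 and u'(0) = -6*C1 + 2*C2 = -5. Solving gives C1 = -1/8, C2 = -23/8.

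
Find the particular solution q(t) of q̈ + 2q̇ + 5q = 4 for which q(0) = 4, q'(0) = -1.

q = 4/5 + 11*exp(-t)*sin(2*t)/10 + 16*cos(2*t)*exp(-t)/5

Characteristic equation r² + 2r + 5 = 0 has discriminant (2)² - 4·(5) = -16 < 0, so r = -1 ± 2i.
Hence q_h = C1*cos(2*t)*exp(-t) + C2*exp(-t)*sin(2*t).
For the particular solution try q_p = A0. Substituting and matching coefficients of each power of t gives A0 = 4/5, so q_p = 4/5.
General solution: q = 4/5 + C1*cos(2*t)*exp(-t) + C2*exp(-t)*sin(2*t).
Apply the initial conditions: q(0) = 4/5 + C1 = 4 and q'(0) = -C1 + 2*C2 = -1. Solving gives C1 = 16/5, C2 = 11/10.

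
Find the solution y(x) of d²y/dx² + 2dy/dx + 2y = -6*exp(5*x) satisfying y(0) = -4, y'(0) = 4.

Characteristic equation r² + 2r + 2 = 0 has discriminant (2)² - 4·(2) = -4 < 0, so r = -1 ± i.
Hence y_h = C1*cos(x)*exp(-x) + C2*exp(-x)*sin(x).
Try y_p = A*exp(5*x). Substituting into the equation and dividing by exp(5*x) gives A = -6/37, so y_p = -6*exp(5*x)/37.
General solution: y = -6*exp(5*x)/37 + C1*cos(x)*exp(-x) + C2*exp(-x)*sin(x).
Apply the initial conditions: y(0) = -6/37 + C1 = -4 and y'(0) = -30/37 + C2 - C1 = 4. Solving gives C1 = -142/37, C2 = 36/37.

y = -6*exp(5*x)/37 - 142*cos(x)*exp(-x)/37 + 36*exp(-x)*sin(x)/37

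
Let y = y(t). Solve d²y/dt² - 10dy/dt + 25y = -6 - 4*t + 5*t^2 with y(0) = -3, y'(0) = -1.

y = -32/125 - 343*exp(5*t)/125 + t**2/5 + 318*t*exp(5*t)/25

Characteristic equation r² - 10r + 25 = 0 has discriminant (-10)² - 4·(25) = 0, so r = 5 is a repeated root.
Hence y_h = (C1 + C2*t)*exp(5*t).
For the particular solution try y_p = A0 + A1*t + A2*t^2. Substituting and matching coefficients of each power of t gives A0 = -32/125, A1 = 0, A2 = 1/5, so y_p = -32/125 + t^2/5.
General solution: y = -32/125 + t^2/5 + C1*exp(5*t) + C2*t*exp(5*t).
Apply the initial conditions: y(0) = -32/125 + C1 = -3 and y'(0) = C2 + 5*C1 = -1. Solving gives C1 = -343/125, C2 = 318/25.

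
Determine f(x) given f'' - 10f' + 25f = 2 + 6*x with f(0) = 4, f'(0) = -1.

Characteristic equation r² - 10r + 25 = 0 has discriminant (-10)² - 4·(25) = 0, so r = 5 is a repeated root.
Hence f_h = (C1 + C2*x)*exp(5*x).
For the particular solution try f_p = A0 + A1*x. Substituting and matching coefficients of each power of x gives A0 = 22/125, A1 = 6/25, so f_p = 22/125 + 6*x/25.
General solution: f = 22/125 + 6*x/25 + C1*exp(5*x) + C2*x*exp(5*x).
Apply the initial conditions: f(0) = 22/125 + C1 = 4 and f'(0) = 6/25 + C2 + 5*C1 = -1. Solving gives C1 = 478/125, C2 = -509/25.

f = 22/125 + 6*x/25 + 478*exp(5*x)/125 - 509*x*exp(5*x)/25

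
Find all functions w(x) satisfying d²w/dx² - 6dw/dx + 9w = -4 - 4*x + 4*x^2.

Characteristic equation r² - 6r + 9 = 0 has discriminant (-6)² - 4·(9) = 0, so r = 3 is a repeated root.
Hence w_h = (C1 + C2*x)*exp(3*x).
For the particular solution try w_p = A0 + A1*x + A2*x^2. Substituting and matching coefficients of each power of x gives A0 = -4/9, A1 = 4/27, A2 = 4/9, so w_p = -4/9 + 4*x^2/9 + 4*x/27.

w = -4/9 + 4*x**2/9 + 4*x/27 + C1*exp(3*x) + C2*x*exp(3*x)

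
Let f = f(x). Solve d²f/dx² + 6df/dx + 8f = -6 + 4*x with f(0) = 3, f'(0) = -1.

Characteristic equation r² + 6r + 8 = 0 factors as (r + 4)(r + 2) = 0, so r = -4, -2.
Hence f_h = C1*exp(-4*x) + C2*exp(-2*x).
For the particular solution try f_p = A0 + A1*x. Substituting and matching coefficients of each power of x gives A0 = -9/8, A1 = 1/2, so f_p = -9/8 + x/2.
General solution: f = -9/8 + x/2 + C1*exp(-4*x) + C2*exp(-2*x).
Apply the initial conditions: f(0) = -9/8 + C1 + C2 = 3 and f'(0) = 1/2 - 4*C1 - 2*C2 = -1. Solving gives C1 = -27/8, C2 = 15/2.

f = -9/8 + x/2 - 27*exp(-4*x)/8 + 15*exp(-2*x)/2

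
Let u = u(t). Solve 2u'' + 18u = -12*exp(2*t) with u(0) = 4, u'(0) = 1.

Divide through by 2: u'' + 9u = -6*exp(2*t).
Characteristic equation r² + 9 = 0 has discriminant (0)² - 4·(9) = -36 < 0, so r = ± 3i.
Hence u_h = C1*cos(3*t) + C2*sin(3*t).
Try u_p = A*exp(2*t). Substituting into the equation and dividing by exp(2*t) gives A = -6/13, so u_p = -6*exp(2*t)/13.
General solution: u = -6*exp(2*t)/13 + C1*cos(3*t) + C2*sin(3*t).
Apply the initial conditions: u(0) = -6/13 + C1 = 4 and u'(0) = -12/13 + 3*C2 = 1. Solving gives C1 = 58/13, C2 = 25/39.

u = -6*exp(2*t)/13 + 25*sin(3*t)/39 + 58*cos(3*t)/13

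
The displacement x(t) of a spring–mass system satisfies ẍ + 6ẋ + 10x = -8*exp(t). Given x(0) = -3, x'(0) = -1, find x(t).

Characteristic equation r² + 6r + 10 = 0 has discriminant (6)² - 4·(10) = -4 < 0, so r = -3 ± i.
Hence x_h = C1*cos(t)*exp(-3*t) + C2*exp(-3*t)*sin(t).
Try x_p = A*exp(t). Substituting into the equation and dividing by exp(t) gives A = -8/17, so x_p = -8*exp(t)/17.
General solution: x = -8*exp(t)/17 + C1*cos(t)*exp(-3*t) + C2*exp(-3*t)*sin(t).
Apply the initial conditions: x(0) = -8/17 + C1 = -3 and x'(0) = -8/17 + C2 - 3*C1 = -1. Solving gives C1 = -43/17, C2 = -138/17.

x = -8*exp(t)/17 - 138*exp(-3*t)*sin(t)/17 - 43*cos(t)*exp(-3*t)/17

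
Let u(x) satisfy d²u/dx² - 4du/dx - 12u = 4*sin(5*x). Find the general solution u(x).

Characteristic equation r² - 4r - 12 = 0 factors as (r + 2)(r - 6) = 0, so r = -2, 6.
Hence u_h = C1*exp(-2*x) + C2*exp(6*x).
Try u_p = A*cos(5*x) + B*sin(5*x). Substituting and equating the coefficients of cos(5x) and sin(5x) gives A = 80/1769, B = -148/1769, so u_p = -148*sin(5*x)/1769 + 80*cos(5*x)/1769.

u = -148*sin(5*x)/1769 + 80*cos(5*x)/1769 + C1*exp(-2*x) + C2*exp(6*x)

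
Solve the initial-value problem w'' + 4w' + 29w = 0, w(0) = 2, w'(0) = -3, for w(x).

Characteristic equation r² + 4r + 29 = 0 has discriminant (4)² - 4·(29) = -100 < 0, so r = -2 ± 5i.
Hence w_h = C1*cos(5*x)*exp(-2*x) + C2*exp(-2*x)*sin(5*x).
Apply the initial conditions: w(0) = C1 = 2 and w'(0) = -2*C1 + 5*C2 = -3. Solving gives C1 = 2, C2 = 1/5.

w = 2*cos(5*x)*exp(-2*x) + exp(-2*x)*sin(5*x)/5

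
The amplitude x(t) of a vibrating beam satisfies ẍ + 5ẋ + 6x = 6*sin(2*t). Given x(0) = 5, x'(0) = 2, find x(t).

Characteristic equation r² + 5r + 6 = 0 factors as (r + 2)(r + 3) = 0, so r = -2, -3.
Hence x_h = C1*exp(-2*t) + C2*exp(-3*t).
Try x_p = A*cos(2*t) + B*sin(2*t). Substituting and equating the coefficients of cos(2t) and sin(2t) gives A = -15/26, B = 3/26, so x_p = -15*cos(2*t)/26 + 3*sin(2*t)/26.
General solution: x = -15*cos(2*t)/26 + 3*sin(2*t)/26 + C1*exp(-2*t) + C2*exp(-3*t).
Apply the initial conditions: x(0) = -15/26 + C1 + C2 = 5 and x'(0) = 3/13 - 3*C2 - 2*C1 = 2. Solving gives C1 = 37/2, C2 = -168/13.

x = -168*exp(-3*t)/13 - 15*cos(2*t)/26 + 3*sin(2*t)/26 + 37*exp(-2*t)/2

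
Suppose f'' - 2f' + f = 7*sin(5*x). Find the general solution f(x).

Characteristic equation r² - 2r + 1 = 0 has discriminant (-2)² - 4·(1) = 0, so r = 1 is a repeated root.
Hence f_h = (C1 + C2*x)*exp(x).
Try f_p = A*cos(5*x) + B*sin(5*x). Substituting and equating the coefficients of cos(5x) and sin(5x) gives A = 35/338, B = -42/169, so f_p = -42*sin(5*x)/169 + 35*cos(5*x)/338.

f = -42*sin(5*x)/169 + 35*cos(5*x)/338 + C1*exp(x) + C2*x*exp(x)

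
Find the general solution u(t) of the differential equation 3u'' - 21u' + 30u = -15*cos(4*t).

u = 3*cos(4*t)/82 + 7*sin(4*t)/41 + C1*exp(5*t) + C2*exp(2*t)

Divide through by 3: u'' - 7u' + 10u = -5*cos(4*t).
Characteristic equation r² - 7r + 10 = 0 factors as (r - 5)(r - 2) = 0, so r = 5, 2.
Hence u_h = C1*exp(5*t) + C2*exp(2*t).
Try u_p = A*cos(4*t) + B*sin(4*t). Substituting and equating the coefficients of cos(4t) and sin(4t) gives A = 3/82, B = 7/41, so u_p = 3*cos(4*t)/82 + 7*sin(4*t)/41.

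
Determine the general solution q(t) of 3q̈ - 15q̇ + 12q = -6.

q = -1/2 + C1*exp(4*t) + C2*exp(t)

Divide through by 3: q'' - 5q' + 4q = -2.
Characteristic equation r² - 5r + 4 = 0 factors as (r - 4)(r - 1) = 0, so r = 4, 1.
Hence q_h = C1*exp(4*t) + C2*exp(t).
For the particular solution try q_p = A0. Substituting and matching coefficients of each power of t gives A0 = -1/2, so q_p = -1/2.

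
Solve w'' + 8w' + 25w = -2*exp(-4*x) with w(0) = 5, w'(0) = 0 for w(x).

Characteristic equation r² + 8r + 25 = 0 has discriminant (8)² - 4·(25) = -36 < 0, so r = -4 ± 3i.
Hence w_h = C1*cos(3*x)*exp(-4*x) + C2*exp(-4*x)*sin(3*x).
Try w_p = A*exp(-4*x). Substituting into the equation and dividing by exp(-4*x) gives A = -2/9, so w_p = -2*exp(-4*x)/9.
General solution: w = -2*exp(-4*x)/9 + C1*cos(3*x)*exp(-4*x) + C2*exp(-4*x)*sin(3*x).
Apply the initial conditions: w(0) = -2/9 + C1 = 5 and w'(0) = 8/9 - 4*C1 + 3*C2 = 0. Solving gives C1 = 47/9, C2 = 20/3.

w = -2*exp(-4*x)/9 + 20*exp(-4*x)*sin(3*x)/3 + 47*cos(3*x)*exp(-4*x)/9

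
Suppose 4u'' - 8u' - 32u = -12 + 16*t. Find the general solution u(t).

Divide through by 4: u'' - 2u' - 8u = -3 + 4*t.
Characteristic equation r² - 2r - 8 = 0 factors as (r + 2)(r - 4) = 0, so r = -2, 4.
Hence u_h = C1*exp(-2*t) + C2*exp(4*t).
For the particular solution try u_p = A0 + A1*t. Substituting and matching coefficients of each power of t gives A0 = 1/2, A1 = -1/2, so u_p = 1/2 - t/2.

u = 1/2 - t/2 + C1*exp(-2*t) + C2*exp(4*t)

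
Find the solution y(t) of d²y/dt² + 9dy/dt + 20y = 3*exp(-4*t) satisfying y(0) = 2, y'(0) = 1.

y = -6*exp(-5*t) + 8*exp(-4*t) + 3*t*exp(-4*t)

Characteristic equation r² + 9r + 20 = 0 factors as (r + 4)(r + 5) = 0, so r = -4, -5.
Hence y_h = C1*exp(-4*t) + C2*exp(-5*t).
Since exp(-4*t) solves the homogeneous equation (r = -4 is a root of multiplicity 1), multiply the trial by t. Try y_p = A*t*exp(-4*t). Substituting into the equation and dividing by exp(-4*t) gives A = 3, so y_p = 3*t*exp(-4*t).
General solution: y = C1*exp(-4*t) + C2*exp(-5*t) + 3*t*exp(-4*t).
Apply the initial conditions: y(0) = C1 + C2 = 2 and y'(0) = 3 - 5*C2 - 4*C1 = 1. Solving gives C1 = 8, C2 = -6.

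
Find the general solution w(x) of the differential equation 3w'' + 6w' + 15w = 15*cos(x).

w = sin(x)/2 + C1*cos(2*x)*exp(-x) + C2*exp(-x)*sin(2*x) + cos(x)

Divide through by 3: w'' + 2w' + 5w = 5*cos(x).
Characteristic equation r² + 2r + 5 = 0 has discriminant (2)² - 4·(5) = -16 < 0, so r = -1 ± 2i.
Hence w_h = C1*cos(2*x)*exp(-x) + C2*exp(-x)*sin(2*x).
Try w_p = A*cos(x) + B*sin(x). Substituting and equating the coefficients of cos(x) and sin(x) gives A = 1, B = 1/2, so w_p = sin(x)/2 + cos(x).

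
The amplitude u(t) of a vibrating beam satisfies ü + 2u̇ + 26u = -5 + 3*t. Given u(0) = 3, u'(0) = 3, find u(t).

u = -34/169 + 3*t/26 + 541*cos(5*t)*exp(-t)/169 + 2057*exp(-t)*sin(5*t)/1690

Characteristic equation r² + 2r + 26 = 0 has discriminant (2)² - 4·(26) = -100 < 0, so r = -1 ± 5i.
Hence u_h = C1*cos(5*t)*exp(-t) + C2*exp(-t)*sin(5*t).
For the particular solution try u_p = A0 + A1*t. Substituting and matching coefficients of each power of t gives A0 = -34/169, A1 = 3/26, so u_p = -34/169 + 3*t/26.
General solution: u = -34/169 + 3*t/26 + C1*cos(5*t)*exp(-t) + C2*exp(-t)*sin(5*t).
Apply the initial conditions: u(0) = -34/169 + C1 = 3 and u'(0) = 3/26 - C1 + 5*C2 = 3. Solving gives C1 = 541/169, C2 = 2057/1690.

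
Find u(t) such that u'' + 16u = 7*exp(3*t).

u = 7*exp(3*t)/25 + C1*cos(4*t) + C2*sin(4*t)

Characteristic equation r² + 16 = 0 has discriminant (0)² - 4·(16) = -64 < 0, so r = ± 4i.
Hence u_h = C1*cos(4*t) + C2*sin(4*t).
Try u_p = A*exp(3*t). Substituting into the equation and dividing by exp(3*t) gives A = 7/25, so u_p = 7*exp(3*t)/25.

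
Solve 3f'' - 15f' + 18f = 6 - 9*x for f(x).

f = -1/12 - x/2 + C1*exp(3*x) + C2*exp(2*x)

Divide through by 3: f'' - 5f' + 6f = 2 - 3*x.
Characteristic equation r² - 5r + 6 = 0 factors as (r - 3)(r - 2) = 0, so r = 3, 2.
Hence f_h = C1*exp(3*x) + C2*exp(2*x).
For the particular solution try f_p = A0 + A1*x. Substituting and matching coefficients of each power of x gives A0 = -1/12, A1 = -1/2, so f_p = -1/12 - x/2.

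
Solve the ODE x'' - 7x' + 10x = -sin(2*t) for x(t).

Characteristic equation r² - 7r + 10 = 0 factors as (r - 2)(r - 5) = 0, so r = 2, 5.
Hence x_h = C1*exp(2*t) + C2*exp(5*t).
Try x_p = A*cos(2*t) + B*sin(2*t). Substituting and equating the coefficients of cos(2t) and sin(2t) gives A = -7/116, B = -3/116, so x_p = -7*cos(2*t)/116 - 3*sin(2*t)/116.

x = -7*cos(2*t)/116 - 3*sin(2*t)/116 + C1*exp(2*t) + C2*exp(5*t)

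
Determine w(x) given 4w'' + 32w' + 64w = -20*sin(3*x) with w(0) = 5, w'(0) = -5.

Divide through by 4: w'' + 8w' + 16w = -5*sin(3*x).
Characteristic equation r² + 8r + 16 = 0 has discriminant (8)² - 4·(16) = 0, so r = -4 is a repeated root.
Hence w_h = (C1 + C2*x)*exp(-4*x).
Try w_p = A*cos(3*x) + B*sin(3*x). Substituting and equating the coefficients of cos(3x) and sin(3x) gives A = 24/125, B = -7/125, so w_p = -7*sin(3*x)/125 + 24*cos(3*x)/125.
General solution: w = -7*sin(3*x)/125 + 24*cos(3*x)/125 + C1*exp(-4*x) + C2*x*exp(-4*x).
Apply the initial conditions: w(0) = 24/125 + C1 = 5 and w'(0) = -21/125 + C2 - 4*C1 = -5. Solving gives C1 = 601/125, C2 = 72/5.

w = -7*sin(3*x)/125 + 24*cos(3*x)/125 + 601*exp(-4*x)/125 + 72*x*exp(-4*x)/5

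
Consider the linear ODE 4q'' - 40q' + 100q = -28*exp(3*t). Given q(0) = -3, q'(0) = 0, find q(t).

q = -7*exp(3*t)/4 - 5*exp(5*t)/4 + 23*t*exp(5*t)/2

Divide through by 4: q'' - 10q' + 25q = -7*exp(3*t).
Characteristic equation r² - 10r + 25 = 0 has discriminant (-10)² - 4·(25) = 0, so r = 5 is a repeated root.
Hence q_h = (C1 + C2*t)*exp(5*t).
Try q_p = A*exp(3*t). Substituting into the equation and dividing by exp(3*t) gives A = -7/4, so q_p = -7*exp(3*t)/4.
General solution: q = -7*exp(3*t)/4 + C1*exp(5*t) + C2*t*exp(5*t).
Apply the initial conditions: q(0) = -7/4 + C1 = -3 and q'(0) = -21/4 + C2 + 5*C1 = 0. Solving gives C1 = -5/4, C2 = 23/2.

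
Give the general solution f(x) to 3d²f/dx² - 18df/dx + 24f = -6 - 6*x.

f = -7/16 - x/4 + C1*exp(4*x) + C2*exp(2*x)

Divide through by 3: f'' - 6f' + 8f = -2 - 2*x.
Characteristic equation r² - 6r + 8 = 0 factors as (r - 4)(r - 2) = 0, so r = 4, 2.
Hence f_h = C1*exp(4*x) + C2*exp(2*x).
For the particular solution try f_p = A0 + A1*x. Substituting and matching coefficients of each power of x gives A0 = -7/16, A1 = -1/4, so f_p = -7/16 - x/4.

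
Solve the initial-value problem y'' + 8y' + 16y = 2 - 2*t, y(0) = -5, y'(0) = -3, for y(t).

y = 3/16 - 83*exp(-4*t)/16 - t/8 - 189*t*exp(-4*t)/8

Characteristic equation r² + 8r + 16 = 0 has discriminant (8)² - 4·(16) = 0, so r = -4 is a repeated root.
Hence y_h = (C1 + C2*t)*exp(-4*t).
For the particular solution try y_p = A0 + A1*t. Substituting and matching coefficients of each power of t gives A0 = 3/16, A1 = -1/8, so y_p = 3/16 - t/8.
General solution: y = 3/16 - t/8 + C1*exp(-4*t) + C2*t*exp(-4*t).
Apply the initial conditions: y(0) = 3/16 + C1 = -5 and y'(0) = -1/8 + C2 - 4*C1 = -3. Solving gives C1 = -83/16, C2 = -189/8.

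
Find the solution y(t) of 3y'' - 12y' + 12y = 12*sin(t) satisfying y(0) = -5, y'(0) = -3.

Divide through by 3: y'' - 4y' + 4y = 4*sin(t).
Characteristic equation r² - 4r + 4 = 0 has discriminant (-4)² - 4·(4) = 0, so r = 2 is a repeated root.
Hence y_h = (C1 + C2*t)*exp(2*t).
Try y_p = A*cos(t) + B*sin(t). Substituting and equating the coefficients of cos(t) and sin(t) gives A = 16/25, B = 12/25, so y_p = 12*sin(t)/25 + 16*cos(t)/25.
General solution: y = 12*sin(t)/25 + 16*cos(t)/25 + C1*exp(2*t) + C2*t*exp(2*t).
Apply the initial conditions: y(0) = 16/25 + C1 = -5 and y'(0) = 12/25 + C2 + 2*C1 = -3. Solving gives C1 = -141/25, C2 = 39/5.

y = -141*exp(2*t)/25 + 12*sin(t)/25 + 16*cos(t)/25 + 39*t*exp(2*t)/5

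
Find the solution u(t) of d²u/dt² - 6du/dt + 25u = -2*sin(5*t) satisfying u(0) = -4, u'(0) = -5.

u = -cos(5*t)/15 - 59*cos(4*t)*exp(3*t)/15 + 17*exp(3*t)*sin(4*t)/10

Characteristic equation r² - 6r + 25 = 0 has discriminant (-6)² - 4·(25) = -64 < 0, so r = 3 ± 4i.
Hence u_h = C1*cos(4*t)*exp(3*t) + C2*exp(3*t)*sin(4*t).
Try u_p = A*cos(5*t) + B*sin(5*t). Substituting and equating the coefficients of cos(5t) and sin(5t) gives A = -1/15, B = 0, so u_p = -cos(5*t)/15.
General solution: u = -cos(5*t)/15 + C1*cos(4*t)*exp(3*t) + C2*exp(3*t)*sin(4*t).
Apply the initial conditions: u(0) = -1/15 + C1 = -4 and u'(0) = 3*C1 + 4*C2 = -5. Solving gives C1 = -59/15, C2 = 17/10.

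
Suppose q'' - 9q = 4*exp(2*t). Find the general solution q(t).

q = -4*exp(2*t)/5 + C1*exp(-3*t) + C2*exp(3*t)

Characteristic equation r² - 9 = 0 factors as (r + 3)(r - 3) = 0, so r = -3, 3.
Hence q_h = C1*exp(-3*t) + C2*exp(3*t).
Try q_p = A*exp(2*t). Substituting into the equation and dividing by exp(2*t) gives A = -4/5, so q_p = -4*exp(2*t)/5.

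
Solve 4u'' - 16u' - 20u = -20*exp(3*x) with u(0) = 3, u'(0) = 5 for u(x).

Divide through by 4: u'' - 4u' - 5u = -5*exp(3*x).
Characteristic equation r² - 4r - 5 = 0 factors as (r + 1)(r - 5) = 0, so r = -1, 5.
Hence u_h = C1*exp(-x) + C2*exp(5*x).
Try u_p = A*exp(3*x). Substituting into the equation and dividing by exp(3*x) gives A = 5/8, so u_p = 5*exp(3*x)/8.
General solution: u = 5*exp(3*x)/8 + C1*exp(-x) + C2*exp(5*x).
Apply the initial conditions: u(0) = 5/8 + C1 + C2 = 3 and u'(0) = 15/8 - C1 + 5*C2 = 5. Solving gives C1 = 35/24, C2 = 11/12.

u = 5*exp(3*x)/8 + 11*exp(5*x)/12 + 35*exp(-x)/24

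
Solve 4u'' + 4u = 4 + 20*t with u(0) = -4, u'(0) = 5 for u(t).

u = 1 - 5*cos(t) + 5*t

Divide through by 4: u'' + u = 1 + 5*t.
Characteristic equation r² + 1 = 0 has discriminant (0)² - 4·(1) = -4 < 0, so r = ± i.
Hence u_h = C1*cos(t) + C2*sin(t).
For the particular solution try u_p = A0 + A1*t. Substituting and matching coefficients of each power of t gives A0 = 1, A1 = 5, so u_p = 1 + 5*t.
General solution: u = 1 + 5*t + C1*cos(t) + C2*sin(t).
Apply the initial conditions: u(0) = 1 + C1 = -4 and u'(0) = 5 + C2 = 5. Solving gives C1 = -5, C2 = 0.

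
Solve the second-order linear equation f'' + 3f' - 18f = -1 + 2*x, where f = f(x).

f = 1/27 - x/9 + C1*exp(3*x) + C2*exp(-6*x)

Characteristic equation r² + 3r - 18 = 0 factors as (r - 3)(r + 6) = 0, so r = 3, -6.
Hence f_h = C1*exp(3*x) + C2*exp(-6*x).
For the particular solution try f_p = A0 + A1*x. Substituting and matching coefficients of each power of x gives A0 = 1/27, A1 = -1/9, so f_p = 1/27 - x/9.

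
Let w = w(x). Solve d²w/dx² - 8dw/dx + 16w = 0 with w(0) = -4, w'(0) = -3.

Characteristic equation r² - 8r + 16 = 0 has discriminant (-8)² - 4·(16) = 0, so r = 4 is a repeated root.
Hence w_h = (C1 + C2*x)*exp(4*x).
Apply the initial conditions: w(0) = C1 = -4 and w'(0) = C2 + 4*C1 = -3. Solving gives C1 = -4, C2 = 13.

w = -4*exp(4*x) + 13*x*exp(4*x)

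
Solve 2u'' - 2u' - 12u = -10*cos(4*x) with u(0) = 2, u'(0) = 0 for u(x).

u = sin(4*x)/25 + 11*exp(-2*x)/10 + 11*cos(4*x)/50 + 17*exp(3*x)/25

Divide through by 2: u'' - u' - 6u = -5*cos(4*x).
Characteristic equation r² - r - 6 = 0 factors as (r - 3)(r + 2) = 0, so r = 3, -2.
Hence u_h = C1*exp(3*x) + C2*exp(-2*x).
Try u_p = A*cos(4*x) + B*sin(4*x). Substituting and equating the coefficients of cos(4x) and sin(4x) gives A = 11/50, B = 1/25, so u_p = sin(4*x)/25 + 11*cos(4*x)/50.
General solution: u = sin(4*x)/25 + 11*cos(4*x)/50 + C1*exp(3*x) + C2*exp(-2*x).
Apply the initial conditions: u(0) = 11/50 + C1 + C2 = 2 and u'(0) = 4/25 - 2*C2 + 3*C1 = 0. Solving gives C1 = 17/25, C2 = 11/10.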